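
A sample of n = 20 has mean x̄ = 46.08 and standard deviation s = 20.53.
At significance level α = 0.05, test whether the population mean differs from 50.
One-sample t-test:
H₀: μ = 50
H₁: μ ≠ 50
df = n - 1 = 19
t = (x̄ - μ₀) / (s/√n) = (46.08 - 50) / (20.53/√20) = -0.854
p-value = 0.4038

Since p-value > α = 0.05, we fail to reject H₀.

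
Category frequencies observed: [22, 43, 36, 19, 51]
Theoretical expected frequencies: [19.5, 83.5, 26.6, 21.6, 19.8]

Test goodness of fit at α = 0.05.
Chi-square goodness of fit test:
H₀: observed counts match expected distribution
H₁: observed counts differ from expected distribution
df = k - 1 = 4
χ² = Σ(O - E)²/E
   = (22 - 19.5)²/19.5 + (43 - 83.5)²/83.5 + (36 - 26.6)²/26.6 + (19 - 21.6)²/21.6 + (51 - 19.8)²/19.8
   = 0.321 + 19.644 + 3.322 + 0.313 + 49.164
   = 72.76
p-value < 0.0001

Since p-value < α = 0.05, we reject H₀.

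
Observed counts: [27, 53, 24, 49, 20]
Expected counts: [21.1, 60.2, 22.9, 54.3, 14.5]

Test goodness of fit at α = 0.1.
Chi-square goodness of fit test:
H₀: observed counts match expected distribution
H₁: observed counts differ from expected distribution
df = k - 1 = 4
χ² = Σ(O - E)²/E
   = (27 - 21.1)²/21.1 + (53 - 60.2)²/60.2 + (24 - 22.9)²/22.9 + (49 - 54.3)²/54.3 + (20 - 14.5)²/14.5
   = 1.650 + 0.861 + 0.053 + 0.517 + 2.086
   = 5.17
p-value = 0.2706

Since p-value > α = 0.1, we fail to reject H₀.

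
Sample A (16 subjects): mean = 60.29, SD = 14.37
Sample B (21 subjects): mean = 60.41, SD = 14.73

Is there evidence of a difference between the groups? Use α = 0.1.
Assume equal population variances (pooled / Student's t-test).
Student's two-sample t-test (equal variances):
H₀: μ₁ = μ₂
H₁: μ₁ ≠ μ₂
df = n₁ + n₂ - 2 = 35
Pooled variance s_p² = [(n₁-1)s₁² + (n₂-1)s₂²] / (n₁ + n₂ - 2) = [(15)(14.37²) + (20)(14.73²)] / 35 = 212.4832
SE = √(s_p²(1/n₁ + 1/n₂)) = √(212.4832 × (1/16 + 1/21)) = 4.8372
t = (x̄₁ - x̄₂) / SE = (60.29 - 60.41) / 4.8372 = -0.12 / 4.8372 = -0.025
p-value = 0.9803

Since p-value > α = 0.1, we fail to reject H₀.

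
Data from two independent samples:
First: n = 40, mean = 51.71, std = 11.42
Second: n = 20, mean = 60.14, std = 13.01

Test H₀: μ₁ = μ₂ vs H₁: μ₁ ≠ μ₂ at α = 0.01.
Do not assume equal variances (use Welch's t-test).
Welch's two-sample t-test:
H₀: μ₁ = μ₂
H₁: μ₁ ≠ μ₂
s₁²/n₁ = 11.42²/40 = 3.2604,  s₂²/n₂ = 13.01²/20 = 8.4630
SE = √(s₁²/n₁ + s₂²/n₂) = √(3.2604 + 8.4630) = 3.4239
df (Welch-Satterthwaite) = (s₁²/n₁ + s₂²/n₂)² / [(s₁²/n₁)²/(n₁-1) + (s₂²/n₂)²/(n₂-1)] ≈ 34.00
t = (x̄₁ - x̄₂) / SE = (51.71 - 60.14) / 3.4239 = -8.43 / 3.4239 = -2.462
p-value = 0.0190

Since p-value > α = 0.01, we fail to reject H₀.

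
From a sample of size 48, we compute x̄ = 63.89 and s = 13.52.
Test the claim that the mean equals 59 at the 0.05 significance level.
One-sample t-test:
H₀: μ = 59
H₁: μ ≠ 59
df = n - 1 = 47
t = (x̄ - μ₀) / (s/√n) = (63.89 - 59) / (13.52/√48) = 2.506
p-value = 0.0157

Since p-value < α = 0.05, we reject H₀.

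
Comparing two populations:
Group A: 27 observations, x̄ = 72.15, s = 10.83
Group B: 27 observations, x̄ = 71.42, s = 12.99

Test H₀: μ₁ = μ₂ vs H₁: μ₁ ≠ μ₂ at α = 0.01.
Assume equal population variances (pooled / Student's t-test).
Student's two-sample t-test (equal variances):
H₀: μ₁ = μ₂
H₁: μ₁ ≠ μ₂
df = n₁ + n₂ - 2 = 52
Pooled variance s_p² = [(n₁-1)s₁² + (n₂-1)s₂²] / (n₁ + n₂ - 2) = [(26)(10.83²) + (26)(12.99²)] / 52 = 143.0145
SE = √(s_p²(1/n₁ + 1/n₂)) = √(143.0145 × (1/27 + 1/27)) = 3.2548
t = (x̄₁ - x̄₂) / SE = (72.15 - 71.42) / 3.2548 = 0.73 / 3.2548 = 0.224
p-value = 0.8234

Since p-value > α = 0.01, we fail to reject H₀.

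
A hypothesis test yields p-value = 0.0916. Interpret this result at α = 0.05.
Since p = 0.0916 > α = 0.05, fail to reject H₀.
There is insufficient evidence to reject the null hypothesis; the result is not statistically significant at the 0.05 level.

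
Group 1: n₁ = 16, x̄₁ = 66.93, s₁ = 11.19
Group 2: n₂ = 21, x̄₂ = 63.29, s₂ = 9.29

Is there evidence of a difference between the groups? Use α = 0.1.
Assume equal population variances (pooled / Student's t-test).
Student's two-sample t-test (equal variances):
H₀: μ₁ = μ₂
H₁: μ₁ ≠ μ₂
df = n₁ + n₂ - 2 = 35
Pooled variance s_p² = [(n₁-1)s₁² + (n₂-1)s₂²] / (n₁ + n₂ - 2) = [(15)(11.19²) + (20)(9.29²)] / 35 = 102.9807
SE = √(s_p²(1/n₁ + 1/n₂)) = √(102.9807 × (1/16 + 1/21)) = 3.3675
t = (x̄₁ - x̄₂) / SE = (66.93 - 63.29) / 3.3675 = 3.64 / 3.3675 = 1.081
p-value = 0.2871

Since p-value > α = 0.1, we fail to reject H₀.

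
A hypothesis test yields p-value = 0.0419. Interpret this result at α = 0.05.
Since p = 0.0419 < α = 0.05, reject H₀.
There is sufficient evidence to reject the null hypothesis; the result is statistically significant at the 0.05 level.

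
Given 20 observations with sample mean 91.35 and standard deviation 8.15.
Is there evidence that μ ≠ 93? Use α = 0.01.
One-sample t-test:
H₀: μ = 93
H₁: μ ≠ 93
df = n - 1 = 19
t = (x̄ - μ₀) / (s/√n) = (91.35 - 93) / (8.15/√20) = -0.905
p-value = 0.3766

Since p-value > α = 0.01, we fail to reject H₀.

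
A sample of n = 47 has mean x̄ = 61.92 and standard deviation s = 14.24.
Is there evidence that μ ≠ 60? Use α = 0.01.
One-sample t-test:
H₀: μ = 60
H₁: μ ≠ 60
df = n - 1 = 46
t = (x̄ - μ₀) / (s/√n) = (61.92 - 60) / (14.24/√47) = 0.924
p-value = 0.3601

Since p-value > α = 0.01, we fail to reject H₀.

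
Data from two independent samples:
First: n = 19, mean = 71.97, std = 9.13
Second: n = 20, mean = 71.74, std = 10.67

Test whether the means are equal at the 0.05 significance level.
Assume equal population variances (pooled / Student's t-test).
Student's two-sample t-test (equal variances):
H₀: μ₁ = μ₂
H₁: μ₁ ≠ μ₂
df = n₁ + n₂ - 2 = 37
Pooled variance s_p² = [(n₁-1)s₁² + (n₂-1)s₂²] / (n₁ + n₂ - 2) = [(18)(9.13²) + (19)(10.67²)] / 37 = 99.0150
SE = √(s_p²(1/n₁ + 1/n₂)) = √(99.0150 × (1/19 + 1/20)) = 3.1878
t = (x̄₁ - x̄₂) / SE = (71.97 - 71.74) / 3.1878 = 0.23 / 3.1878 = 0.072
p-value = 0.9429

Since p-value > α = 0.05, we fail to reject H₀.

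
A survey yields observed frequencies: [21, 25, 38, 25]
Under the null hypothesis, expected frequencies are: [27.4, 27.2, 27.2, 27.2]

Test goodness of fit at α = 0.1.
Chi-square goodness of fit test:
H₀: observed counts match expected distribution
H₁: observed counts differ from expected distribution
df = k - 1 = 3
χ² = Σ(O - E)²/E
   = (21 - 27.4)²/27.4 + (25 - 27.2)²/27.2 + (38 - 27.2)²/27.2 + (25 - 27.2)²/27.2
   = 1.495 + 0.178 + 4.288 + 0.178
   = 6.14
p-value = 0.1050

Since p-value > α = 0.1, we fail to reject H₀.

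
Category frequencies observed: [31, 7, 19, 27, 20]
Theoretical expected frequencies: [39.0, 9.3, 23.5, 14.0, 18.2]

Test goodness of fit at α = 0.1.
Chi-square goodness of fit test:
H₀: observed counts match expected distribution
H₁: observed counts differ from expected distribution
df = k - 1 = 4
χ² = Σ(O - E)²/E
   = (31 - 39.0)²/39.0 + (7 - 9.3)²/9.3 + (19 - 23.5)²/23.5 + (27 - 14.0)²/14.0 + (20 - 18.2)²/18.2
   = 1.641 + 0.569 + 0.862 + 12.071 + 0.178
   = 15.32
p-value = 0.0041

Since p-value < α = 0.1, we reject H₀.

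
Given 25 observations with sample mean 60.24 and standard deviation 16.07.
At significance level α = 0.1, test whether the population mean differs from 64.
One-sample t-test:
H₀: μ = 64
H₁: μ ≠ 64
df = n - 1 = 24
t = (x̄ - μ₀) / (s/√n) = (60.24 - 64) / (16.07/√25) = -1.170
p-value = 0.2535

Since p-value > α = 0.1, we fail to reject H₀.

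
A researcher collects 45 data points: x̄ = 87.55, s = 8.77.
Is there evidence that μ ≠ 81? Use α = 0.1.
One-sample t-test:
H₀: μ = 81
H₁: μ ≠ 81
df = n - 1 = 44
t = (x̄ - μ₀) / (s/√n) = (87.55 - 81) / (8.77/√45) = 5.010
p-value < 0.0001

Since p-value < α = 0.1, we reject H₀.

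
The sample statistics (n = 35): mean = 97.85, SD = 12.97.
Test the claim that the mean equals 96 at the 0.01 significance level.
One-sample t-test:
H₀: μ = 96
H₁: μ ≠ 96
df = n - 1 = 34
t = (x̄ - μ₀) / (s/√n) = (97.85 - 96) / (12.97/√35) = 0.844
p-value = 0.4047

Since p-value > α = 0.01, we fail to reject H₀.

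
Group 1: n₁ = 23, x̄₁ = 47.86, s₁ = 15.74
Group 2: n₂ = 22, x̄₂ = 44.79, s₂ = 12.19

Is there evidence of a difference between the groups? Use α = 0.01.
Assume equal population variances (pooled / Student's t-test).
Student's two-sample t-test (equal variances):
H₀: μ₁ = μ₂
H₁: μ₁ ≠ μ₂
df = n₁ + n₂ - 2 = 43
Pooled variance s_p² = [(n₁-1)s₁² + (n₂-1)s₂²] / (n₁ + n₂ - 2) = [(22)(15.74²) + (21)(12.19²)] / 43 = 199.3248
SE = √(s_p²(1/n₁ + 1/n₂)) = √(199.3248 × (1/23 + 1/22)) = 4.2103
t = (x̄₁ - x̄₂) / SE = (47.86 - 44.79) / 4.2103 = 3.07 / 4.2103 = 0.729
p-value = 0.4699

Since p-value > α = 0.01, we fail to reject H₀.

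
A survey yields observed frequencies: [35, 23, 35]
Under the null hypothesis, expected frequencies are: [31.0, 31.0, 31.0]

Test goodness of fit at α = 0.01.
Chi-square goodness of fit test:
H₀: observed counts match expected distribution
H₁: observed counts differ from expected distribution
df = k - 1 = 2
χ² = Σ(O - E)²/E
   = (35 - 31.0)²/31.0 + (23 - 31.0)²/31.0 + (35 - 31.0)²/31.0
   = 0.516 + 2.065 + 0.516
   = 3.10
p-value = 0.2126

Since p-value > α = 0.01, we fail to reject H₀.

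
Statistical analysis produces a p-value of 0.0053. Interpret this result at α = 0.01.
Since p = 0.0053 < α = 0.01, reject H₀.
There is sufficient evidence to reject the null hypothesis; the result is statistically significant at the 0.01 level.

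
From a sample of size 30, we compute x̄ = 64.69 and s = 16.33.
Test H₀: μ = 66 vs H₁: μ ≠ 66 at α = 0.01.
One-sample t-test:
H₀: μ = 66
H₁: μ ≠ 66
df = n - 1 = 29
t = (x̄ - μ₀) / (s/√n) = (64.69 - 66) / (16.33/√30) = -0.439
p-value = 0.6636

Since p-value > α = 0.01, we fail to reject H₀.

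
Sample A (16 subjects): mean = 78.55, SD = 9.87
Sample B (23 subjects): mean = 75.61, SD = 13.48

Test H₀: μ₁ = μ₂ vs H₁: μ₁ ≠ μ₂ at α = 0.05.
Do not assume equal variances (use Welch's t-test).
Welch's two-sample t-test:
H₀: μ₁ = μ₂
H₁: μ₁ ≠ μ₂
s₁²/n₁ = 9.87²/16 = 6.0886,  s₂²/n₂ = 13.48²/23 = 7.9005
SE = √(s₁²/n₁ + s₂²/n₂) = √(6.0886 + 7.9005) = 3.7402
df (Welch-Satterthwaite) = (s₁²/n₁ + s₂²/n₂)² / [(s₁²/n₁)²/(n₁-1) + (s₂²/n₂)²/(n₂-1)] ≈ 36.86
t = (x̄₁ - x̄₂) / SE = (78.55 - 75.61) / 3.7402 = 2.94 / 3.7402 = 0.786
p-value = 0.4369

Since p-value > α = 0.05, we fail to reject H₀.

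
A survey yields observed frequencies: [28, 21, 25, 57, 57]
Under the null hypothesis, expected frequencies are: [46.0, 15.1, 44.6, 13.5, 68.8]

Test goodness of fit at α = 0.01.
Chi-square goodness of fit test:
H₀: observed counts match expected distribution
H₁: observed counts differ from expected distribution
df = k - 1 = 4
χ² = Σ(O - E)²/E
   = (28 - 46.0)²/46.0 + (21 - 15.1)²/15.1 + (25 - 44.6)²/44.6 + (57 - 13.5)²/13.5 + (57 - 68.8)²/68.8
   = 7.043 + 2.305 + 8.613 + 140.167 + 2.024
   = 160.15
p-value < 0.0001

Since p-value < α = 0.01, we reject H₀.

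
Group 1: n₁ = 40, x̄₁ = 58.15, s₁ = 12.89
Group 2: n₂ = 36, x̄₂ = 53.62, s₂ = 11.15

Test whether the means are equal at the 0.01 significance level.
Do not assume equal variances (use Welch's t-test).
Welch's two-sample t-test:
H₀: μ₁ = μ₂
H₁: μ₁ ≠ μ₂
s₁²/n₁ = 12.89²/40 = 4.1538,  s₂²/n₂ = 11.15²/36 = 3.4534
SE = √(s₁²/n₁ + s₂²/n₂) = √(4.1538 + 3.4534) = 2.7581
df (Welch-Satterthwaite) = (s₁²/n₁ + s₂²/n₂)² / [(s₁²/n₁)²/(n₁-1) + (s₂²/n₂)²/(n₂-1)] ≈ 73.89
t = (x̄₁ - x̄₂) / SE = (58.15 - 53.62) / 2.7581 = 4.53 / 2.7581 = 1.642
p-value = 0.1048

Since p-value > α = 0.01, we fail to reject H₀.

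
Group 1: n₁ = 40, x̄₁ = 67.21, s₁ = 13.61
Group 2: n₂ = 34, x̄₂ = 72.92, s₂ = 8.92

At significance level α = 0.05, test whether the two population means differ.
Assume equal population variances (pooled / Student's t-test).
Student's two-sample t-test (equal variances):
H₀: μ₁ = μ₂
H₁: μ₁ ≠ μ₂
df = n₁ + n₂ - 2 = 72
Pooled variance s_p² = [(n₁-1)s₁² + (n₂-1)s₂²] / (n₁ + n₂ - 2) = [(39)(13.61²) + (33)(8.92²)] / 72 = 136.8020
SE = √(s_p²(1/n₁ + 1/n₂)) = √(136.8020 × (1/40 + 1/34)) = 2.7283
t = (x̄₁ - x̄₂) / SE = (67.21 - 72.92) / 2.7283 = -5.71 / 2.7283 = -2.093
p-value = 0.0399

Since p-value < α = 0.05, we reject H₀.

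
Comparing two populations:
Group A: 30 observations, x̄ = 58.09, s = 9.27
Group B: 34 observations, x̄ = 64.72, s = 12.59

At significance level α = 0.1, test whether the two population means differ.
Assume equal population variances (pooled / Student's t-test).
Student's two-sample t-test (equal variances):
H₀: μ₁ = μ₂
H₁: μ₁ ≠ μ₂
df = n₁ + n₂ - 2 = 62
Pooled variance s_p² = [(n₁-1)s₁² + (n₂-1)s₂²] / (n₁ + n₂ - 2) = [(29)(9.27²) + (33)(12.59²)] / 62 = 124.5616
SE = √(s_p²(1/n₁ + 1/n₂)) = √(124.5616 × (1/30 + 1/34)) = 2.7956
t = (x̄₁ - x̄₂) / SE = (58.09 - 64.72) / 2.7956 = -6.63 / 2.7956 = -2.372
p-value = 0.0208

Since p-value < α = 0.1, we reject H₀.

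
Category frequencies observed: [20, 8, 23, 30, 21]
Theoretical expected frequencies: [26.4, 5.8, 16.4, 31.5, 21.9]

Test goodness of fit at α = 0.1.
Chi-square goodness of fit test:
H₀: observed counts match expected distribution
H₁: observed counts differ from expected distribution
df = k - 1 = 4
χ² = Σ(O - E)²/E
   = (20 - 26.4)²/26.4 + (8 - 5.8)²/5.8 + (23 - 16.4)²/16.4 + (30 - 31.5)²/31.5 + (21 - 21.9)²/21.9
   = 1.552 + 0.834 + 2.656 + 0.071 + 0.037
   = 5.15
p-value = 0.2722

Since p-value > α = 0.1, we fail to reject H₀.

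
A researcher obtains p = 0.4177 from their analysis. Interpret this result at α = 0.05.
Since p = 0.4177 > α = 0.05, fail to reject H₀.
There is insufficient evidence to reject the null hypothesis; the result is not statistically significant at the 0.05 level.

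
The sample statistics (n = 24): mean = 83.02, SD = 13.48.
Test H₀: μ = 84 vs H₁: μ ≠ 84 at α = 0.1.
One-sample t-test:
H₀: μ = 84
H₁: μ ≠ 84
df = n - 1 = 23
t = (x̄ - μ₀) / (s/√n) = (83.02 - 84) / (13.48/√24) = -0.356
p-value = 0.7250

Since p-value > α = 0.1, we fail to reject H₀.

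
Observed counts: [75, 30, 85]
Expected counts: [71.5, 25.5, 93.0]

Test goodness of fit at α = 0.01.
Chi-square goodness of fit test:
H₀: observed counts match expected distribution
H₁: observed counts differ from expected distribution
df = k - 1 = 2
χ² = Σ(O - E)²/E
   = (75 - 71.5)²/71.5 + (30 - 25.5)²/25.5 + (85 - 93.0)²/93.0
   = 0.171 + 0.794 + 0.688
   = 1.65
p-value = 0.4374

Since p-value > α = 0.01, we fail to reject H₀.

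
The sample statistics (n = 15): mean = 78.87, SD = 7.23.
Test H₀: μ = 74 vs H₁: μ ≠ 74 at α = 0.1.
One-sample t-test:
H₀: μ = 74
H₁: μ ≠ 74
df = n - 1 = 14
t = (x̄ - μ₀) / (s/√n) = (78.87 - 74) / (7.23/√15) = 2.609
p-value = 0.0206

Since p-value < α = 0.1, we reject H₀.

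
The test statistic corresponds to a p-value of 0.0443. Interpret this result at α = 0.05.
Since p = 0.0443 < α = 0.05, reject H₀.
There is sufficient evidence to reject the null hypothesis; the result is statistically significant at the 0.05 level.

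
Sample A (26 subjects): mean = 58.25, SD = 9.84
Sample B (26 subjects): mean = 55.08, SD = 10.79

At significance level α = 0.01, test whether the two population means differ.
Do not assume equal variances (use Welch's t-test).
Welch's two-sample t-test:
H₀: μ₁ = μ₂
H₁: μ₁ ≠ μ₂
s₁²/n₁ = 9.84²/26 = 3.7241,  s₂²/n₂ = 10.79²/26 = 4.4778
SE = √(s₁²/n₁ + s₂²/n₂) = √(3.7241 + 4.4778) = 2.8639
df (Welch-Satterthwaite) = (s₁²/n₁ + s₂²/n₂)² / [(s₁²/n₁)²/(n₁-1) + (s₂²/n₂)²/(n₂-1)] ≈ 49.58
t = (x̄₁ - x̄₂) / SE = (58.25 - 55.08) / 2.8639 = 3.17 / 2.8639 = 1.107
p-value = 0.2737

Since p-value > α = 0.01, we fail to reject H₀.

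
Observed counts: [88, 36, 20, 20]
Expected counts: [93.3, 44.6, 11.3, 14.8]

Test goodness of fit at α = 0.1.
Chi-square goodness of fit test:
H₀: observed counts match expected distribution
H₁: observed counts differ from expected distribution
df = k - 1 = 3
χ² = Σ(O - E)²/E
   = (88 - 93.3)²/93.3 + (36 - 44.6)²/44.6 + (20 - 11.3)²/11.3 + (20 - 14.8)²/14.8
   = 0.301 + 1.658 + 6.698 + 1.827
   = 10.48
p-value = 0.0149

Since p-value < α = 0.1, we reject H₀.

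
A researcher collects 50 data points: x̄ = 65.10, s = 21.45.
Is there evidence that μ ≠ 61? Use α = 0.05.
One-sample t-test:
H₀: μ = 61
H₁: μ ≠ 61
df = n - 1 = 49
t = (x̄ - μ₀) / (s/√n) = (65.10 - 61) / (21.45/√50) = 1.352
p-value = 0.1827

Since p-value > α = 0.05, we fail to reject H₀.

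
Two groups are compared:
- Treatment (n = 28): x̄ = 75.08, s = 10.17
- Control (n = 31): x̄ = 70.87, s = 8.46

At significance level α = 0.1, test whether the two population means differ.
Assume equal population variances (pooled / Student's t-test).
Student's two-sample t-test (equal variances):
H₀: μ₁ = μ₂
H₁: μ₁ ≠ μ₂
df = n₁ + n₂ - 2 = 57
Pooled variance s_p² = [(n₁-1)s₁² + (n₂-1)s₂²] / (n₁ + n₂ - 2) = [(27)(10.17²) + (30)(8.46²)] / 57 = 86.6619
SE = √(s_p²(1/n₁ + 1/n₂)) = √(86.6619 × (1/28 + 1/31)) = 2.4271
t = (x̄₁ - x̄₂) / SE = (75.08 - 70.87) / 2.4271 = 4.21 / 2.4271 = 1.735
p-value = 0.0882

Since p-value < α = 0.1, we reject H₀.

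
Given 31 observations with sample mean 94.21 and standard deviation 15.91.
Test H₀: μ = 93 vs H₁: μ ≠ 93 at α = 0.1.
One-sample t-test:
H₀: μ = 93
H₁: μ ≠ 93
df = n - 1 = 30
t = (x̄ - μ₀) / (s/√n) = (94.21 - 93) / (15.91/√31) = 0.423
p-value = 0.6750

Since p-value > α = 0.1, we fail to reject H₀.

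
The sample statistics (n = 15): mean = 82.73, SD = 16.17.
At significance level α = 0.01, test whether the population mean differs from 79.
One-sample t-test:
H₀: μ = 79
H₁: μ ≠ 79
df = n - 1 = 14
t = (x̄ - μ₀) / (s/√n) = (82.73 - 79) / (16.17/√15) = 0.893
p-value = 0.3867

Since p-value > α = 0.01, we fail to reject H₀.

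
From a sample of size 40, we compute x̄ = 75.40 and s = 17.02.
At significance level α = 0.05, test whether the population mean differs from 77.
One-sample t-test:
H₀: μ = 77
H₁: μ ≠ 77
df = n - 1 = 39
t = (x̄ - μ₀) / (s/√n) = (75.40 - 77) / (17.02/√40) = -0.595
p-value = 0.5556

Since p-value > α = 0.05, we fail to reject H₀.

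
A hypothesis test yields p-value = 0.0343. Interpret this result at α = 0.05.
Since p = 0.0343 < α = 0.05, reject H₀.
There is sufficient evidence to reject the null hypothesis; the result is statistically significant at the 0.05 level.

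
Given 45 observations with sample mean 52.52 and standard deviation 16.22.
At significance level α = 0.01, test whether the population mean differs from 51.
One-sample t-test:
H₀: μ = 51
H₁: μ ≠ 51
df = n - 1 = 44
t = (x̄ - μ₀) / (s/√n) = (52.52 - 51) / (16.22/√45) = 0.629
p-value = 0.5328

Since p-value > α = 0.01, we fail to reject H₀.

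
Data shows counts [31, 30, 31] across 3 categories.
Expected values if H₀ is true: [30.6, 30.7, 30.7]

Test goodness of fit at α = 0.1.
Chi-square goodness of fit test:
H₀: observed counts match expected distribution
H₁: observed counts differ from expected distribution
df = k - 1 = 2
χ² = Σ(O - E)²/E
   = (31 - 30.6)²/30.6 + (30 - 30.7)²/30.7 + (31 - 30.7)²/30.7
   = 0.005 + 0.016 + 0.003
   = 0.02
p-value = 0.9880

Since p-value > α = 0.1, we fail to reject H₀.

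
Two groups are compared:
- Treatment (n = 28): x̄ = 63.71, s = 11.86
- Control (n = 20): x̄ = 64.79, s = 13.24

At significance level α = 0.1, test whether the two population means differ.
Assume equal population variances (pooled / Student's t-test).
Student's two-sample t-test (equal variances):
H₀: μ₁ = μ₂
H₁: μ₁ ≠ μ₂
df = n₁ + n₂ - 2 = 46
Pooled variance s_p² = [(n₁-1)s₁² + (n₂-1)s₂²] / (n₁ + n₂ - 2) = [(27)(11.86²) + (19)(13.24²)] / 46 = 154.9666
SE = √(s_p²(1/n₁ + 1/n₂)) = √(154.9666 × (1/28 + 1/20)) = 3.6446
t = (x̄₁ - x̄₂) / SE = (63.71 - 64.79) / 3.6446 = -1.08 / 3.6446 = -0.296
p-value = 0.7683

Since p-value > α = 0.1, we fail to reject H₀.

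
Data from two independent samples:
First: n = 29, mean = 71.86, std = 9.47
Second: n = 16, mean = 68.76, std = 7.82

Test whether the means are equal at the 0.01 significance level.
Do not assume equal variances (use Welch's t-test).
Welch's two-sample t-test:
H₀: μ₁ = μ₂
H₁: μ₁ ≠ μ₂
s₁²/n₁ = 9.47²/29 = 3.0924,  s₂²/n₂ = 7.82²/16 = 3.8220
SE = √(s₁²/n₁ + s₂²/n₂) = √(3.0924 + 3.8220) = 2.6295
df (Welch-Satterthwaite) = (s₁²/n₁ + s₂²/n₂)² / [(s₁²/n₁)²/(n₁-1) + (s₂²/n₂)²/(n₂-1)] ≈ 36.35
t = (x̄₁ - x̄₂) / SE = (71.86 - 68.76) / 2.6295 = 3.10 / 2.6295 = 1.179
p-value = 0.2461

Since p-value > α = 0.01, we fail to reject H₀.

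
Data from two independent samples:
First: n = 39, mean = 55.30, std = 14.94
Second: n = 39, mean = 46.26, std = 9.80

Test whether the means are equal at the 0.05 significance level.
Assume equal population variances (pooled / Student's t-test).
Student's two-sample t-test (equal variances):
H₀: μ₁ = μ₂
H₁: μ₁ ≠ μ₂
df = n₁ + n₂ - 2 = 76
Pooled variance s_p² = [(n₁-1)s₁² + (n₂-1)s₂²] / (n₁ + n₂ - 2) = [(38)(14.94²) + (38)(9.80²)] / 76 = 159.6218
SE = √(s_p²(1/n₁ + 1/n₂)) = √(159.6218 × (1/39 + 1/39)) = 2.8611
t = (x̄₁ - x̄₂) / SE = (55.30 - 46.26) / 2.8611 = 9.04 / 2.8611 = 3.160
p-value = 0.0023

Since p-value < α = 0.05, we reject H₀.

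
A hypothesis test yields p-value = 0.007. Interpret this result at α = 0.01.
Since p = 0.007 < α = 0.01, reject H₀.
There is sufficient evidence to reject the null hypothesis; the result is statistically significant at the 0.01 level.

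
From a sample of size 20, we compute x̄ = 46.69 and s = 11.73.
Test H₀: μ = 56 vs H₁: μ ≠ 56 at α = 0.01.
One-sample t-test:
H₀: μ = 56
H₁: μ ≠ 56
df = n - 1 = 19
t = (x̄ - μ₀) / (s/√n) = (46.69 - 56) / (11.73/√20) = -3.549
p-value = 0.0021

Since p-value < α = 0.01, we reject H₀.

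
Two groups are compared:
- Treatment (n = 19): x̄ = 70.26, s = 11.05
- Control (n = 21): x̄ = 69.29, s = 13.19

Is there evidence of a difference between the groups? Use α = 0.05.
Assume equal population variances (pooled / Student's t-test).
Student's two-sample t-test (equal variances):
H₀: μ₁ = μ₂
H₁: μ₁ ≠ μ₂
df = n₁ + n₂ - 2 = 38
Pooled variance s_p² = [(n₁-1)s₁² + (n₂-1)s₂²] / (n₁ + n₂ - 2) = [(18)(11.05²) + (20)(13.19²)] / 38 = 149.4044
SE = √(s_p²(1/n₁ + 1/n₂)) = √(149.4044 × (1/19 + 1/21)) = 3.8701
t = (x̄₁ - x̄₂) / SE = (70.26 - 69.29) / 3.8701 = 0.97 / 3.8701 = 0.251
p-value = 0.8034

Since p-value > α = 0.05, we fail to reject H₀.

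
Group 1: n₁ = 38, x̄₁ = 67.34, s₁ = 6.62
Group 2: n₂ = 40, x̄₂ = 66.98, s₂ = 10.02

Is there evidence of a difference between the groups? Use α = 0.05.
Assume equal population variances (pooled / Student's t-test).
Student's two-sample t-test (equal variances):
H₀: μ₁ = μ₂
H₁: μ₁ ≠ μ₂
df = n₁ + n₂ - 2 = 76
Pooled variance s_p² = [(n₁-1)s₁² + (n₂-1)s₂²] / (n₁ + n₂ - 2) = [(37)(6.62²) + (39)(10.02²)] / 76 = 72.8568
SE = √(s_p²(1/n₁ + 1/n₂)) = √(72.8568 × (1/38 + 1/40)) = 1.9336
t = (x̄₁ - x̄₂) / SE = (67.34 - 66.98) / 1.9336 = 0.36 / 1.9336 = 0.186
p-value = 0.8528

Since p-value > α = 0.05, we fail to reject H₀.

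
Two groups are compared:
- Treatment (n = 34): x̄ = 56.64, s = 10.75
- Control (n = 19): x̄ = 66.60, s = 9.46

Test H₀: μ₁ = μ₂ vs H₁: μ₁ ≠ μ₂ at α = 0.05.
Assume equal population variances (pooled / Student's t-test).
Student's two-sample t-test (equal variances):
H₀: μ₁ = μ₂
H₁: μ₁ ≠ μ₂
df = n₁ + n₂ - 2 = 51
Pooled variance s_p² = [(n₁-1)s₁² + (n₂-1)s₂²] / (n₁ + n₂ - 2) = [(33)(10.75²) + (18)(9.46²)] / 51 = 106.3610
SE = √(s_p²(1/n₁ + 1/n₂)) = √(106.3610 × (1/34 + 1/19)) = 2.9540
t = (x̄₁ - x̄₂) / SE = (56.64 - 66.60) / 2.9540 = -9.96 / 2.9540 = -3.372
p-value = 0.0014

Since p-value < α = 0.05, we reject H₀.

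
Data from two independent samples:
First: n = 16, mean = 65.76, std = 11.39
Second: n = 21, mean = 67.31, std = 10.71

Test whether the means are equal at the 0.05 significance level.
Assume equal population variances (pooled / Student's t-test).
Student's two-sample t-test (equal variances):
H₀: μ₁ = μ₂
H₁: μ₁ ≠ μ₂
df = n₁ + n₂ - 2 = 35
Pooled variance s_p² = [(n₁-1)s₁² + (n₂-1)s₂²] / (n₁ + n₂ - 2) = [(15)(11.39²) + (20)(10.71²)] / 35 = 121.1447
SE = √(s_p²(1/n₁ + 1/n₂)) = √(121.1447 × (1/16 + 1/21)) = 3.6524
t = (x̄₁ - x̄₂) / SE = (65.76 - 67.31) / 3.6524 = -1.55 / 3.6524 = -0.424
p-value = 0.6739

Since p-value > α = 0.05, we fail to reject H₀.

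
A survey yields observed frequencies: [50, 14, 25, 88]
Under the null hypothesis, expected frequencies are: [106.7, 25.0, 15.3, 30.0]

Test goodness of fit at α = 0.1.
Chi-square goodness of fit test:
H₀: observed counts match expected distribution
H₁: observed counts differ from expected distribution
df = k - 1 = 3
χ² = Σ(O - E)²/E
   = (50 - 106.7)²/106.7 + (14 - 25.0)²/25.0 + (25 - 15.3)²/15.3 + (88 - 30.0)²/30.0
   = 30.130 + 4.840 + 6.150 + 112.133
   = 153.25
p-value < 0.0001

Since p-value < α = 0.1, we reject H₀.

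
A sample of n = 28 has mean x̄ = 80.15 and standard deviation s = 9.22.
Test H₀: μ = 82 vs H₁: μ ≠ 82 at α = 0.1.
One-sample t-test:
H₀: μ = 82
H₁: μ ≠ 82
df = n - 1 = 27
t = (x̄ - μ₀) / (s/√n) = (80.15 - 82) / (9.22/√28) = -1.062
p-value = 0.2978

Since p-value > α = 0.1, we fail to reject H₀.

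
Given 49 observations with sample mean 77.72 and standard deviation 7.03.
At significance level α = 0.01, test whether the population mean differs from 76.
One-sample t-test:
H₀: μ = 76
H₁: μ ≠ 76
df = n - 1 = 48
t = (x̄ - μ₀) / (s/√n) = (77.72 - 76) / (7.03/√49) = 1.713
p-value = 0.0932

Since p-value > α = 0.01, we fail to reject H₀.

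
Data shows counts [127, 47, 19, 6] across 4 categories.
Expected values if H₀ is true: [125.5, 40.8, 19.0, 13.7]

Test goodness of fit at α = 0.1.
Chi-square goodness of fit test:
H₀: observed counts match expected distribution
H₁: observed counts differ from expected distribution
df = k - 1 = 3
χ² = Σ(O - E)²/E
   = (127 - 125.5)²/125.5 + (47 - 40.8)²/40.8 + (19 - 19.0)²/19.0 + (6 - 13.7)²/13.7
   = 0.018 + 0.942 + 0.000 + 4.328
   = 5.29
p-value = 0.1519

Since p-value > α = 0.1, we fail to reject H₀.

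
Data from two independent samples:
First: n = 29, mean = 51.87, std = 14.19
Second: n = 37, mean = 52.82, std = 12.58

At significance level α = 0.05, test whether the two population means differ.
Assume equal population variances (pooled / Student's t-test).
Student's two-sample t-test (equal variances):
H₀: μ₁ = μ₂
H₁: μ₁ ≠ μ₂
df = n₁ + n₂ - 2 = 64
Pooled variance s_p² = [(n₁-1)s₁² + (n₂-1)s₂²] / (n₁ + n₂ - 2) = [(28)(14.19²) + (36)(12.58²)] / 64 = 177.1125
SE = √(s_p²(1/n₁ + 1/n₂)) = √(177.1125 × (1/29 + 1/37)) = 3.3006
t = (x̄₁ - x̄₂) / SE = (51.87 - 52.82) / 3.3006 = -0.95 / 3.3006 = -0.288
p-value = 0.7744

Since p-value > α = 0.05, we fail to reject H₀.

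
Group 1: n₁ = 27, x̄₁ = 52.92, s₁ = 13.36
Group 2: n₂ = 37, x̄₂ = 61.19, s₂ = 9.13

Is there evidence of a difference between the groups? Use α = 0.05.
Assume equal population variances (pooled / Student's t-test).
Student's two-sample t-test (equal variances):
H₀: μ₁ = μ₂
H₁: μ₁ ≠ μ₂
df = n₁ + n₂ - 2 = 62
Pooled variance s_p² = [(n₁-1)s₁² + (n₂-1)s₂²] / (n₁ + n₂ - 2) = [(26)(13.36²) + (36)(9.13²)] / 62 = 123.2513
SE = √(s_p²(1/n₁ + 1/n₂)) = √(123.2513 × (1/27 + 1/37)) = 2.8100
t = (x̄₁ - x̄₂) / SE = (52.92 - 61.19) / 2.8100 = -8.27 / 2.8100 = -2.943
p-value = 0.0046

Since p-value < α = 0.05, we reject H₀.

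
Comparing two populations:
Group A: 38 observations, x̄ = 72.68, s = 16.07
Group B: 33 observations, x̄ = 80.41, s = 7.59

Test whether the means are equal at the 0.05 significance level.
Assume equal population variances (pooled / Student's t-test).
Student's two-sample t-test (equal variances):
H₀: μ₁ = μ₂
H₁: μ₁ ≠ μ₂
df = n₁ + n₂ - 2 = 69
Pooled variance s_p² = [(n₁-1)s₁² + (n₂-1)s₂²] / (n₁ + n₂ - 2) = [(37)(16.07²) + (32)(7.59²)] / 69 = 165.1959
SE = √(s_p²(1/n₁ + 1/n₂)) = √(165.1959 × (1/38 + 1/33)) = 3.0583
t = (x̄₁ - x̄₂) / SE = (72.68 - 80.41) / 3.0583 = -7.73 / 3.0583 = -2.528
p-value = 0.0138

Since p-value < α = 0.05, we reject H₀.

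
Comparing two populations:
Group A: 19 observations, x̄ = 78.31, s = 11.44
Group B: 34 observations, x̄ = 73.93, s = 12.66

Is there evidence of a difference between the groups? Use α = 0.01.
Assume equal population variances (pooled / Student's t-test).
Student's two-sample t-test (equal variances):
H₀: μ₁ = μ₂
H₁: μ₁ ≠ μ₂
df = n₁ + n₂ - 2 = 51
Pooled variance s_p² = [(n₁-1)s₁² + (n₂-1)s₂²] / (n₁ + n₂ - 2) = [(18)(11.44²) + (33)(12.66²)] / 51 = 149.8984
SE = √(s_p²(1/n₁ + 1/n₂)) = √(149.8984 × (1/19 + 1/34)) = 3.5069
t = (x̄₁ - x̄₂) / SE = (78.31 - 73.93) / 3.5069 = 4.38 / 3.5069 = 1.249
p-value = 0.2174

Since p-value > α = 0.01, we fail to reject H₀.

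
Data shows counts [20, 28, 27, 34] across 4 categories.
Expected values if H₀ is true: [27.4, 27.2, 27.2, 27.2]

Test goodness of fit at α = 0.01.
Chi-square goodness of fit test:
H₀: observed counts match expected distribution
H₁: observed counts differ from expected distribution
df = k - 1 = 3
χ² = Σ(O - E)²/E
   = (20 - 27.4)²/27.4 + (28 - 27.2)²/27.2 + (27 - 27.2)²/27.2 + (34 - 27.2)²/27.2
   = 1.999 + 0.024 + 0.001 + 1.700
   = 3.72
p-value = 0.2929

Since p-value > α = 0.01, we fail to reject H₀.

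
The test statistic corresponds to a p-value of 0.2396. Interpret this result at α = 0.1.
Since p = 0.2396 > α = 0.1, fail to reject H₀.
There is insufficient evidence to reject the null hypothesis; the result is not statistically significant at the 0.1 level.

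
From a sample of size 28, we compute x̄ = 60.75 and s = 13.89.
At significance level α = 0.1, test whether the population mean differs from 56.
One-sample t-test:
H₀: μ = 56
H₁: μ ≠ 56
df = n - 1 = 27
t = (x̄ - μ₀) / (s/√n) = (60.75 - 56) / (13.89/√28) = 1.810
p-value = 0.0815

Since p-value < α = 0.1, we reject H₀.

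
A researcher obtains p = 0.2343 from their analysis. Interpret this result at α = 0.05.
Since p = 0.2343 > α = 0.05, fail to reject H₀.
There is insufficient evidence to reject the null hypothesis; the result is not statistically significant at the 0.05 level.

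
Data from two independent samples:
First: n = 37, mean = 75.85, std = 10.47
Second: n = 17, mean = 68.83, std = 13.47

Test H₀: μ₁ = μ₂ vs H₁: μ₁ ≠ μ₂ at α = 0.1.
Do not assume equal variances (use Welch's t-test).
Welch's two-sample t-test:
H₀: μ₁ = μ₂
H₁: μ₁ ≠ μ₂
s₁²/n₁ = 10.47²/37 = 2.9627,  s₂²/n₂ = 13.47²/17 = 10.6730
SE = √(s₁²/n₁ + s₂²/n₂) = √(2.9627 + 10.6730) = 3.6927
df (Welch-Satterthwaite) = (s₁²/n₁ + s₂²/n₂)² / [(s₁²/n₁)²/(n₁-1) + (s₂²/n₂)²/(n₂-1)] ≈ 25.25
t = (x̄₁ - x̄₂) / SE = (75.85 - 68.83) / 3.6927 = 7.02 / 3.6927 = 1.901
p-value = 0.0688

Since p-value < α = 0.1, we reject H₀.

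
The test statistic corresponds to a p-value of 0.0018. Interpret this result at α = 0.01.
Since p = 0.0018 < α = 0.01, reject H₀.
There is sufficient evidence to reject the null hypothesis; the result is statistically significant at the 0.01 level.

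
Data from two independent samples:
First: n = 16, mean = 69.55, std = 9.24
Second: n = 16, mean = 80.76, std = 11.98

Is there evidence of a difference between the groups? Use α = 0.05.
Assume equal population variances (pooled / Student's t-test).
Student's two-sample t-test (equal variances):
H₀: μ₁ = μ₂
H₁: μ₁ ≠ μ₂
df = n₁ + n₂ - 2 = 30
Pooled variance s_p² = [(n₁-1)s₁² + (n₂-1)s₂²] / (n₁ + n₂ - 2) = [(15)(9.24²) + (15)(11.98²)] / 30 = 114.4490
SE = √(s_p²(1/n₁ + 1/n₂)) = √(114.4490 × (1/16 + 1/16)) = 3.7823
t = (x̄₁ - x̄₂) / SE = (69.55 - 80.76) / 3.7823 = -11.21 / 3.7823 = -2.964
p-value = 0.0059

Since p-value < α = 0.05, we reject H₀.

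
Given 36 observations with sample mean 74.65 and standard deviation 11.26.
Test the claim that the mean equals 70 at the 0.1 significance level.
One-sample t-test:
H₀: μ = 70
H₁: μ ≠ 70
df = n - 1 = 35
t = (x̄ - μ₀) / (s/√n) = (74.65 - 70) / (11.26/√36) = 2.478
p-value = 0.0182

Since p-value < α = 0.1, we reject H₀.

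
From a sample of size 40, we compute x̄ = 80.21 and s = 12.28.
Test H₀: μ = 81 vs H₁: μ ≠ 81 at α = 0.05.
One-sample t-test:
H₀: μ = 81
H₁: μ ≠ 81
df = n - 1 = 39
t = (x̄ - μ₀) / (s/√n) = (80.21 - 81) / (12.28/√40) = -0.407
p-value = 0.6863

Since p-value > α = 0.05, we fail to reject H₀.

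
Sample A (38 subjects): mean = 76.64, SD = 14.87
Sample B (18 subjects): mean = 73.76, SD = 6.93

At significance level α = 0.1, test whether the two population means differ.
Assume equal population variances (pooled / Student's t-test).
Student's two-sample t-test (equal variances):
H₀: μ₁ = μ₂
H₁: μ₁ ≠ μ₂
df = n₁ + n₂ - 2 = 54
Pooled variance s_p² = [(n₁-1)s₁² + (n₂-1)s₂²] / (n₁ + n₂ - 2) = [(37)(14.87²) + (17)(6.93²)] / 54 = 166.6250
SE = √(s_p²(1/n₁ + 1/n₂)) = √(166.6250 × (1/38 + 1/18)) = 3.6935
t = (x̄₁ - x̄₂) / SE = (76.64 - 73.76) / 3.6935 = 2.88 / 3.6935 = 0.780
p-value = 0.4389

Since p-value > α = 0.1, we fail to reject H₀.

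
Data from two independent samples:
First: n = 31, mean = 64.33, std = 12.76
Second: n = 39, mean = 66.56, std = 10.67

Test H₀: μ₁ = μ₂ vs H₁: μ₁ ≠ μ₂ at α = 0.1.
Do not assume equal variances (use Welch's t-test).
Welch's two-sample t-test:
H₀: μ₁ = μ₂
H₁: μ₁ ≠ μ₂
s₁²/n₁ = 12.76²/31 = 5.2522,  s₂²/n₂ = 10.67²/39 = 2.9192
SE = √(s₁²/n₁ + s₂²/n₂) = √(5.2522 + 2.9192) = 2.8586
df (Welch-Satterthwaite) = (s₁²/n₁ + s₂²/n₂)² / [(s₁²/n₁)²/(n₁-1) + (s₂²/n₂)²/(n₂-1)] ≈ 58.38
t = (x̄₁ - x̄₂) / SE = (64.33 - 66.56) / 2.8586 = -2.23 / 2.8586 = -0.780
p-value = 0.4385

Since p-value > α = 0.1, we fail to reject H₀.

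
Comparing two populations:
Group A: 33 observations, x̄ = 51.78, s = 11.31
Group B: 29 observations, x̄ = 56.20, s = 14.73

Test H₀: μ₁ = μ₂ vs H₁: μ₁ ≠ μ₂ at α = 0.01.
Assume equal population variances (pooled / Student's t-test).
Student's two-sample t-test (equal variances):
H₀: μ₁ = μ₂
H₁: μ₁ ≠ μ₂
df = n₁ + n₂ - 2 = 60
Pooled variance s_p² = [(n₁-1)s₁² + (n₂-1)s₂²] / (n₁ + n₂ - 2) = [(32)(11.31²) + (28)(14.73²)] / 60 = 169.4759
SE = √(s_p²(1/n₁ + 1/n₂)) = √(169.4759 × (1/33 + 1/29)) = 3.3136
t = (x̄₁ - x̄₂) / SE = (51.78 - 56.20) / 3.3136 = -4.42 / 3.3136 = -1.334
p-value = 0.1873

Since p-value > α = 0.01, we fail to reject H₀.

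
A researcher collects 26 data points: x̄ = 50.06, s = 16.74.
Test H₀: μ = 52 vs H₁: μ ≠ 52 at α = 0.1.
One-sample t-test:
H₀: μ = 52
H₁: μ ≠ 52
df = n - 1 = 25
t = (x̄ - μ₀) / (s/√n) = (50.06 - 52) / (16.74/√26) = -0.591
p-value = 0.5599

Since p-value > α = 0.1, we fail to reject H₀.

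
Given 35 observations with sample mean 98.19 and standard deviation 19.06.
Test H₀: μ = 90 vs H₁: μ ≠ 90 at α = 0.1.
One-sample t-test:
H₀: μ = 90
H₁: μ ≠ 90
df = n - 1 = 34
t = (x̄ - μ₀) / (s/√n) = (98.19 - 90) / (19.06/√35) = 2.542
p-value = 0.0157

Since p-value < α = 0.1, we reject H₀.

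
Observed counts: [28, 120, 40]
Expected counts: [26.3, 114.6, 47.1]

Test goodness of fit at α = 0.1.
Chi-square goodness of fit test:
H₀: observed counts match expected distribution
H₁: observed counts differ from expected distribution
df = k - 1 = 2
χ² = Σ(O - E)²/E
   = (28 - 26.3)²/26.3 + (120 - 114.6)²/114.6 + (40 - 47.1)²/47.1
   = 0.110 + 0.254 + 1.070
   = 1.43
p-value = 0.4881

Since p-value > α = 0.1, we fail to reject H₀.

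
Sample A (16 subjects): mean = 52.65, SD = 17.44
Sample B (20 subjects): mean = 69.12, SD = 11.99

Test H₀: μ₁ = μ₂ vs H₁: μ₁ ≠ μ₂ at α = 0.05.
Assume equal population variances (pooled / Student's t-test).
Student's two-sample t-test (equal variances):
H₀: μ₁ = μ₂
H₁: μ₁ ≠ μ₂
df = n₁ + n₂ - 2 = 34
Pooled variance s_p² = [(n₁-1)s₁² + (n₂-1)s₂²] / (n₁ + n₂ - 2) = [(15)(17.44²) + (19)(11.99²)] / 34 = 214.5219
SE = √(s_p²(1/n₁ + 1/n₂)) = √(214.5219 × (1/16 + 1/20)) = 4.9126
t = (x̄₁ - x̄₂) / SE = (52.65 - 69.12) / 4.9126 = -16.47 / 4.9126 = -3.353
p-value = 0.0020

Since p-value < α = 0.05, we reject H₀.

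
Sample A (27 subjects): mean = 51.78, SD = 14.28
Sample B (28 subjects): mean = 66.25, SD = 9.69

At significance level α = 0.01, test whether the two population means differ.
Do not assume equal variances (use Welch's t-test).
Welch's two-sample t-test:
H₀: μ₁ = μ₂
H₁: μ₁ ≠ μ₂
s₁²/n₁ = 14.28²/27 = 7.5525,  s₂²/n₂ = 9.69²/28 = 3.3534
SE = √(s₁²/n₁ + s₂²/n₂) = √(7.5525 + 3.3534) = 3.3024
df (Welch-Satterthwaite) = (s₁²/n₁ + s₂²/n₂)² / [(s₁²/n₁)²/(n₁-1) + (s₂²/n₂)²/(n₂-1)] ≈ 45.56
t = (x̄₁ - x̄₂) / SE = (51.78 - 66.25) / 3.3024 = -14.47 / 3.3024 = -4.382
p-value = 0.0001

Since p-value < α = 0.01, we reject H₀.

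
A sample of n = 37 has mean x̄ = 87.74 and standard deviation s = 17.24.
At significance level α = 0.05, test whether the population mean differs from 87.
One-sample t-test:
H₀: μ = 87
H₁: μ ≠ 87
df = n - 1 = 36
t = (x̄ - μ₀) / (s/√n) = (87.74 - 87) / (17.24/√37) = 0.261
p-value = 0.7955

Since p-value > α = 0.05, we fail to reject H₀.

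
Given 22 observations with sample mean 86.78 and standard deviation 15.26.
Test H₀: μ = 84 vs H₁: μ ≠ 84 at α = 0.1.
One-sample t-test:
H₀: μ = 84
H₁: μ ≠ 84
df = n - 1 = 21
t = (x̄ - μ₀) / (s/√n) = (86.78 - 84) / (15.26/√22) = 0.854
p-value = 0.4025

Since p-value > α = 0.1, we fail to reject H₀.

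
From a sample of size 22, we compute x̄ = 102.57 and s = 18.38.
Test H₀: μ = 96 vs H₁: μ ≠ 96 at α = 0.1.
One-sample t-test:
H₀: μ = 96
H₁: μ ≠ 96
df = n - 1 = 21
t = (x̄ - μ₀) / (s/√n) = (102.57 - 96) / (18.38/√22) = 1.677
p-value = 0.1084

Since p-value > α = 0.1, we fail to reject H₀.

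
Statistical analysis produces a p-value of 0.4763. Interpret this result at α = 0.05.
Since p = 0.4763 > α = 0.05, fail to reject H₀.
There is insufficient evidence to reject the null hypothesis; the result is not statistically significant at the 0.05 level.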